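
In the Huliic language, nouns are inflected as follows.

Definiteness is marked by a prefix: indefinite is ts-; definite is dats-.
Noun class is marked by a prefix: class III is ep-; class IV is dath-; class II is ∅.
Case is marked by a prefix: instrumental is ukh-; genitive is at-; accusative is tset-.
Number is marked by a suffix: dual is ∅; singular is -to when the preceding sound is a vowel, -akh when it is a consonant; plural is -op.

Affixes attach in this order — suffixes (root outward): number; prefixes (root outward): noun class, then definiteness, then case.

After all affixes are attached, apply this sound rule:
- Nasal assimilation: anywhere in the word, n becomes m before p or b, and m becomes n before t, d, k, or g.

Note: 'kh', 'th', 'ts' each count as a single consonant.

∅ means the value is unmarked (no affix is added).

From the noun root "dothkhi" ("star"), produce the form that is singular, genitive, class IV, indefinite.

Attach noun class class IV dath- → dathdothkhi.
Attach definiteness indefinite ts- → tsdathdothkhi.
Attach case genitive at- → attsdathdothkhi.
Attach number singular -to (after vowel 'i') → attsdathdothkhito.
Nasal assimilation: no change.

attsdathdothkhito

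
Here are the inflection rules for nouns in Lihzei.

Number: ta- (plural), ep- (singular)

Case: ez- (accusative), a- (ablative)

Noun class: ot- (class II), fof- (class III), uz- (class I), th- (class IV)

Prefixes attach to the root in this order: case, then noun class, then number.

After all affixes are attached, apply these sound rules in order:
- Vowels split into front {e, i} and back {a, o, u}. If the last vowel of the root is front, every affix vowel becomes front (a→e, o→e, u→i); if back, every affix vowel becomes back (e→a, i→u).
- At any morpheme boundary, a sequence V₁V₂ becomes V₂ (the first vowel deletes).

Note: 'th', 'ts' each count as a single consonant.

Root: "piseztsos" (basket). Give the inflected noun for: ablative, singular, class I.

Attach case ablative a- → apiseztsos.
Attach noun class class I uz- → uzapiseztsos.
Attach number singular ep- → epuzapiseztsos.
Apply vowel harmony: epuzapiseztsos → apuzapiseztsos.
Vowel deletion: no change.

apuzapiseztsos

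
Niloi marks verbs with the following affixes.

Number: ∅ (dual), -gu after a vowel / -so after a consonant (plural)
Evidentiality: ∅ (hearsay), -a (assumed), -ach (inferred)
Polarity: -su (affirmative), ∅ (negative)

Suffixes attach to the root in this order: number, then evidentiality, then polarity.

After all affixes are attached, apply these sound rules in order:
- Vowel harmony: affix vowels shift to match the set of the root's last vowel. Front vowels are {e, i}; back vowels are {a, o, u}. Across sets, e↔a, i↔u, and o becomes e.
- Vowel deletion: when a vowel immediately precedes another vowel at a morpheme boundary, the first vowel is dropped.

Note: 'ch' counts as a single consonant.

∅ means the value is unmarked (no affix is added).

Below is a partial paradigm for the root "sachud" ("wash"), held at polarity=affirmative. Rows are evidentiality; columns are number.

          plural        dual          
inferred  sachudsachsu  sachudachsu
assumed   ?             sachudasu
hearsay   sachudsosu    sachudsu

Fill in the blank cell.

Attach number plural -so (after consonant 'd') → sachudso.
Attach evidentiality assumed -a → sachudsoa.
Attach polarity affirmative -su → sachudsoasu.
Vowel harmony: no change.
Apply vowel deletion: sachudsoasu → sachudsasu.

sachudsasu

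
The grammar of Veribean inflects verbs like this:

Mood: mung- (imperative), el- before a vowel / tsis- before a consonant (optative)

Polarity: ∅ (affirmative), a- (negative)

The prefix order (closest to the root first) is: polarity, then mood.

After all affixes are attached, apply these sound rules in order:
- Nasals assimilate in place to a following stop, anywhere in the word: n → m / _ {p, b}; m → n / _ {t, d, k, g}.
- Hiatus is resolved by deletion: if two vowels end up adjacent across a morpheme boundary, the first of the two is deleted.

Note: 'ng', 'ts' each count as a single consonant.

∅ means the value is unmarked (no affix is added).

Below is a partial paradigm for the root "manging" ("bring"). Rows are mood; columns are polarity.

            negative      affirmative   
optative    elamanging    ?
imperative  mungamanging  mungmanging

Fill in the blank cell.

tsismanging

polarity = affirmative: zero marking, form stays manging.
Attach mood optative tsis- (before consonant 'm') → tsismanging.
Nasal assimilation: no change.
Vowel deletion: no change.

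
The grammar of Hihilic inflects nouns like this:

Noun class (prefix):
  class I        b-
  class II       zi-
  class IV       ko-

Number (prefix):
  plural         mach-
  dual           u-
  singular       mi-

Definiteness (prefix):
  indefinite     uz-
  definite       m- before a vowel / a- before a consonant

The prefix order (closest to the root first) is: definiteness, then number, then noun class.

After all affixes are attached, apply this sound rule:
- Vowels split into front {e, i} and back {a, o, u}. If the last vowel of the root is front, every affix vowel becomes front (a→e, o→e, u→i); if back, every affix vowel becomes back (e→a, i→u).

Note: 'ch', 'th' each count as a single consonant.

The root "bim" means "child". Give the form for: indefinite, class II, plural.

zimechizbim

Attach definiteness indefinite uz- → uzbim.
Attach number plural mach- → machuzbim.
Attach noun class class II zi- → zimachuzbim.
Apply vowel harmony: zimachuzbim → zimechizbim.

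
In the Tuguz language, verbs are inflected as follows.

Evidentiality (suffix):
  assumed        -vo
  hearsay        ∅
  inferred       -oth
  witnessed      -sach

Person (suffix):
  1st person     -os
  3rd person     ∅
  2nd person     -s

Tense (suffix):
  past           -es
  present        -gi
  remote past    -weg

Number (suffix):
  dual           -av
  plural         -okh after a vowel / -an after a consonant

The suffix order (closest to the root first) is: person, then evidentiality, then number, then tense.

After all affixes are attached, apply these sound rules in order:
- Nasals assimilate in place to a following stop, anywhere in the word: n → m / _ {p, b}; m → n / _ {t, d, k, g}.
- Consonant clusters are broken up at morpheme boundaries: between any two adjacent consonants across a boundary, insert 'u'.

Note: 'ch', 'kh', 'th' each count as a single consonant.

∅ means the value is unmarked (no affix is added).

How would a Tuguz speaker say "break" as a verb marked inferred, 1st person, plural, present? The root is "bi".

Attach person 1st person -os → bios.
Attach evidentiality inferred -oth → biosoth.
Attach number plural -an (after consonant 'th') → biosothan.
Attach tense present -gi → biosothangi.
Nasal assimilation: no change.
Apply epenthesis: biosothangi → biosothanugi.

biosothanugi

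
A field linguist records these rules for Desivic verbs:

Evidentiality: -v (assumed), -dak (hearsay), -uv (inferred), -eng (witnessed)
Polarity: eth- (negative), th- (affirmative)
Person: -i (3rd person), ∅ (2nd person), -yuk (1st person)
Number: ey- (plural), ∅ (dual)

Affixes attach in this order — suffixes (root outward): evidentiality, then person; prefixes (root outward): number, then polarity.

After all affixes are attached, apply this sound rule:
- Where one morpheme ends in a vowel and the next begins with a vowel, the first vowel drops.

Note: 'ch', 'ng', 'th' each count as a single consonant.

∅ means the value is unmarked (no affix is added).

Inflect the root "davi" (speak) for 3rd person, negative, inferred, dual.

Attach evidentiality inferred -uv → daviuv.
number = dual: zero marking, form stays daviuv.
Attach person 3rd person -i → daviuvi.
Attach polarity negative eth- → ethdaviuvi.
Apply vowel deletion: ethdaviuvi → ethdavuvi.

ethdavuvi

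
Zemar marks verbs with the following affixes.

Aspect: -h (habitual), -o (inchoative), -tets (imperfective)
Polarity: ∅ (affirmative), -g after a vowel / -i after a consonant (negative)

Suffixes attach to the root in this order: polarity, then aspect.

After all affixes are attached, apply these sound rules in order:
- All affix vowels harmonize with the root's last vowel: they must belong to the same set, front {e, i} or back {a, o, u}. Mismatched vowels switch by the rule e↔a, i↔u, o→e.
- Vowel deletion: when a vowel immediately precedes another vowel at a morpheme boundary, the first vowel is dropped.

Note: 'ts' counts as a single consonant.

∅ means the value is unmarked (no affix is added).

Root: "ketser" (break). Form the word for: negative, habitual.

Attach polarity negative -i (after consonant 'r') → ketseri.
Attach aspect habitual -h → ketserih.
Vowel harmony: no change.
Vowel deletion: no change.

ketserih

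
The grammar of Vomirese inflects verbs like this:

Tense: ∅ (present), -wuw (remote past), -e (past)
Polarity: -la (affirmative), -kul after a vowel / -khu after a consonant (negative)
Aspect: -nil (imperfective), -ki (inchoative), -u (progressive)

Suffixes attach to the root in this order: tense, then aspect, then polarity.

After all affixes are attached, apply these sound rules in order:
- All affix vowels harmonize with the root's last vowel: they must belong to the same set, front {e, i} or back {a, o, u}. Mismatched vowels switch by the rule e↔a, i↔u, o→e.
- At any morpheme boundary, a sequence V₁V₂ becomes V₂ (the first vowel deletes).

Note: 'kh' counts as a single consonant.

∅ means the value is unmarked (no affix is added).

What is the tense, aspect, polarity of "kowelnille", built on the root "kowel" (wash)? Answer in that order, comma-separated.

Segment: kowel-nil-la.
tense: ∅ → present.
aspect: -nil → imperfective.
polarity: -la → affirmative.

present, imperfective, affirmative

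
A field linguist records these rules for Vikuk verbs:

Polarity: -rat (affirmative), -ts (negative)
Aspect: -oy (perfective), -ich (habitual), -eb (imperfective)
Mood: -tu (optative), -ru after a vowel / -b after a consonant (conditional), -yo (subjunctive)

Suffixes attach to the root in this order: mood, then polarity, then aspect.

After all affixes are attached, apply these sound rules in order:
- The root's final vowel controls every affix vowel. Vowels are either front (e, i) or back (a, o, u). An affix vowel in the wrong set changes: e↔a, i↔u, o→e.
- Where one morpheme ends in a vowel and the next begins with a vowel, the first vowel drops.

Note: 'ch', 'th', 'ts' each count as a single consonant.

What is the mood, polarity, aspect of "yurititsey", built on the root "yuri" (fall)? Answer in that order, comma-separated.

Segment: yuri-tu-ts-oy.
mood: -tu → optative.
polarity: -ts → negative.
aspect: -oy → perfective.

optative, negative, perfective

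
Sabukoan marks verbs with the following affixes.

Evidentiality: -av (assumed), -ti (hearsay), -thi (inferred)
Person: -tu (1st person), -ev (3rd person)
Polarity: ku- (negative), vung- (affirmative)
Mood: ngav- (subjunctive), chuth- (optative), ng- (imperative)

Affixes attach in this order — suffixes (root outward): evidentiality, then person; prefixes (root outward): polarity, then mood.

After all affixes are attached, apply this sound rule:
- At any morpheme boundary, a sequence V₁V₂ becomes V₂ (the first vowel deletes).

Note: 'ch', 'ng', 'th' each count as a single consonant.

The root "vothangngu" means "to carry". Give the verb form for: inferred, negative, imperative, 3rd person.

ngkuvothangnguthev

Attach polarity negative ku- → kuvothangngu.
Attach mood imperative ng- → ngkuvothangngu.
Attach evidentiality inferred -thi → ngkuvothangnguthi.
Attach person 3rd person -ev → ngkuvothangnguthiev.
Apply vowel deletion: ngkuvothangnguthiev → ngkuvothangnguthev.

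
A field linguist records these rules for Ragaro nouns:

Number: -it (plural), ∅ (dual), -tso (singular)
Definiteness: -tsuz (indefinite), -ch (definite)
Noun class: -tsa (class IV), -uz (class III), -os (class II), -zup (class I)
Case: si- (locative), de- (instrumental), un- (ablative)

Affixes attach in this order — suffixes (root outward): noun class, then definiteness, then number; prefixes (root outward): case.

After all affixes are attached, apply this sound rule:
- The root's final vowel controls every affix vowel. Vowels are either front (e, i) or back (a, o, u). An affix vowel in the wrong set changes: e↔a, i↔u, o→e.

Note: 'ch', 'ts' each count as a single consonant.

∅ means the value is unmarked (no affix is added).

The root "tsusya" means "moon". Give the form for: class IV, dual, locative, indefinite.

Attach case locative si- → sitsusya.
Attach noun class class IV -tsa → sitsusyatsa.
Attach definiteness indefinite -tsuz → sitsusyatsatsuz.
number = dual: zero marking, form stays sitsusyatsatsuz.
Apply vowel harmony: sitsusyatsatsuz → sutsusyatsatsuz.

sutsusyatsatsuz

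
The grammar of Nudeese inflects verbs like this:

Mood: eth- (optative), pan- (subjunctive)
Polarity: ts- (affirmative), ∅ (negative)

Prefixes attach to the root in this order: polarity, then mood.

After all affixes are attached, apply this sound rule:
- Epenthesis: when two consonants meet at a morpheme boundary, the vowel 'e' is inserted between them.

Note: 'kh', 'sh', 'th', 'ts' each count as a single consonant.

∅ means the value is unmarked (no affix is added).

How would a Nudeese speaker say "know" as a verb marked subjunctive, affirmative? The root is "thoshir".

Attach polarity affirmative ts- → tsthoshir.
Attach mood subjunctive pan- → pantsthoshir.
Apply epenthesis: pantsthoshir → panetsethoshir.

panetsethoshir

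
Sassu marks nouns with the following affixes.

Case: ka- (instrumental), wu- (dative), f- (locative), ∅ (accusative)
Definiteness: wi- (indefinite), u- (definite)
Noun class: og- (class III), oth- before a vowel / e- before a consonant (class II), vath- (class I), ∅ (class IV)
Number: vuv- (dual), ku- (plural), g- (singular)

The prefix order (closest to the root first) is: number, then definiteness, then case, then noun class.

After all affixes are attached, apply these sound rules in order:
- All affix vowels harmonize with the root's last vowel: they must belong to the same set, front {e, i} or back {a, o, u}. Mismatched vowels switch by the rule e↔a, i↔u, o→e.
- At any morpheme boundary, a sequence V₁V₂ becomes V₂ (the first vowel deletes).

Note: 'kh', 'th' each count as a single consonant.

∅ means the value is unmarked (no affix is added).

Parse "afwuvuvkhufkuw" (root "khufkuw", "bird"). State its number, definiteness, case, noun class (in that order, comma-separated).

dual, indefinite, locative, class II

Segment: e-f-wi-vuv-khufkuw.
number: vuv- → dual.
definiteness: wi- → indefinite.
case: f- → locative.
noun class: oth/e- → class II.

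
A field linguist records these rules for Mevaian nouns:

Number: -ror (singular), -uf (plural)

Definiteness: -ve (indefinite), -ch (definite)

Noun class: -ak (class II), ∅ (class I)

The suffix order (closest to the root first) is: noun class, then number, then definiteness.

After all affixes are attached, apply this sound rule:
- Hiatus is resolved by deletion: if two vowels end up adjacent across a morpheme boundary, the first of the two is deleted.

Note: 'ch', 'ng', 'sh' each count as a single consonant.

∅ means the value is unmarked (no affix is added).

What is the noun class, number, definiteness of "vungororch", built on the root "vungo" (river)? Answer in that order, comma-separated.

Segment: vungo-ror-ch.
noun class: ∅ → class I.
number: -ror → singular.
definiteness: -ch → definite.

class I, singular, definite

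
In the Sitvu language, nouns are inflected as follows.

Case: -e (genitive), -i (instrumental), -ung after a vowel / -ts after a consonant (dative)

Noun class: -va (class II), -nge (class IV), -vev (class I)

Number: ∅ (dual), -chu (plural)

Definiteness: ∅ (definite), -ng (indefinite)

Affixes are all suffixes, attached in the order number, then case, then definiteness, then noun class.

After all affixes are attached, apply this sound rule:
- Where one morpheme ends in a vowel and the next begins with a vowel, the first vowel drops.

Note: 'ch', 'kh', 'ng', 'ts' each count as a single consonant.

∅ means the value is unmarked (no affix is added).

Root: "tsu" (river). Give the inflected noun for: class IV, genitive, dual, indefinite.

number = dual: zero marking, form stays tsu.
Attach case genitive -e → tsue.
Attach definiteness indefinite -ng → tsueng.
Attach noun class class IV -nge → tsuengnge.
Apply vowel deletion: tsuengnge → tsengnge.

tsengnge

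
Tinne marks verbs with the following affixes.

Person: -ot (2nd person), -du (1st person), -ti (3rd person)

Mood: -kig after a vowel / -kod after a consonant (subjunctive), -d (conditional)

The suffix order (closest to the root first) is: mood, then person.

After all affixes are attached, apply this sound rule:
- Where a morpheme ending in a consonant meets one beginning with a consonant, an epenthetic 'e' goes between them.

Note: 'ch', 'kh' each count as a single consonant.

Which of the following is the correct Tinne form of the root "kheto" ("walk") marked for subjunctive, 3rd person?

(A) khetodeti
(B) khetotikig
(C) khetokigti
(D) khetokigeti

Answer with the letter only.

D

Attach mood subjunctive -kig (after vowel 'o') → khetokig.
Attach person 3rd person -ti → khetokigti.
Apply epenthesis: khetokigti → khetokigeti.
So the correct form is khetokigeti, option (D).
(B) khetotikig is wrong: it has the affixes in the wrong order.
(C) khetokigti is wrong: it fails to apply the sound rule(s).
(A) khetodeti is wrong: it uses conditional instead of subjunctive for mood.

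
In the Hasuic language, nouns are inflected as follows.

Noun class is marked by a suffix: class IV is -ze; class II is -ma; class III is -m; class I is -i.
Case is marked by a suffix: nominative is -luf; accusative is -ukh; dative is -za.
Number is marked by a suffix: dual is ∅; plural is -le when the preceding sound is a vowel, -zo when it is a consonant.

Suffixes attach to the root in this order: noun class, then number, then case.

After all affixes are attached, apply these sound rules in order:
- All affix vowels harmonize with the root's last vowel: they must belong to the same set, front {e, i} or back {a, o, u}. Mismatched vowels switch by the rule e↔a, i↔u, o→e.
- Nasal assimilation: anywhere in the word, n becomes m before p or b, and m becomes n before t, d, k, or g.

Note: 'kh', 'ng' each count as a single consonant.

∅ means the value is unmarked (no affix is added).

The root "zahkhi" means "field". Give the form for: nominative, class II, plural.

Attach noun class class II -ma → zahkhima.
Attach number plural -le (after vowel 'a') → zahkhimale.
Attach case nominative -luf → zahkhimaleluf.
Apply vowel harmony: zahkhimaleluf → zahkhimelelif.
Nasal assimilation: no change.

zahkhimelelif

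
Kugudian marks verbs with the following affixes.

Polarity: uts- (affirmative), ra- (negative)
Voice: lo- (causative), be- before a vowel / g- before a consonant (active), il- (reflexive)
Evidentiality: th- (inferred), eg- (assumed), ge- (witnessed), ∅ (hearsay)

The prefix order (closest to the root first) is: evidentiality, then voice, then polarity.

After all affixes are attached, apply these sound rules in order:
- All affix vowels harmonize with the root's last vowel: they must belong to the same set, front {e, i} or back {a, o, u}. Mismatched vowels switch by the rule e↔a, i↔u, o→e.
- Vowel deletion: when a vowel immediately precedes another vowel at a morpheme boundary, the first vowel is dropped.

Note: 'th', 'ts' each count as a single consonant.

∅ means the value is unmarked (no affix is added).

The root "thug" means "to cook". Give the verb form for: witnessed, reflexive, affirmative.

Attach evidentiality witnessed ge- → gethug.
Attach voice reflexive il- → ilgethug.
Attach polarity affirmative uts- → utsilgethug.
Apply vowel harmony: utsilgethug → utsulgathug.
Vowel deletion: no change.

utsulgathug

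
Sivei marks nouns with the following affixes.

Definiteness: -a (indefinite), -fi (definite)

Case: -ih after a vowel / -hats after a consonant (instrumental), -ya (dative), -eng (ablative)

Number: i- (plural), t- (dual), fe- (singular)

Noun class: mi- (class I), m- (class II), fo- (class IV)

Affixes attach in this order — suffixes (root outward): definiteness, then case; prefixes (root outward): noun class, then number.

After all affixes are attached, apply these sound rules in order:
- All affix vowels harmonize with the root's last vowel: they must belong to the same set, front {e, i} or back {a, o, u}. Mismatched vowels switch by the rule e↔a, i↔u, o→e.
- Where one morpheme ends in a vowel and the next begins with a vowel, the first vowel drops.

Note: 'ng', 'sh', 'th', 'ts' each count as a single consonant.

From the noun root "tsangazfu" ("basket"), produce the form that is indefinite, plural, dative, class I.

Attach noun class class I mi- → mitsangazfu.
Attach definiteness indefinite -a → mitsangazfua.
Attach number plural i- → imitsangazfua.
Attach case dative -ya → imitsangazfuaya.
Apply vowel harmony: imitsangazfuaya → umutsangazfuaya.
Apply vowel deletion: umutsangazfuaya → umutsangazfaya.

umutsangazfaya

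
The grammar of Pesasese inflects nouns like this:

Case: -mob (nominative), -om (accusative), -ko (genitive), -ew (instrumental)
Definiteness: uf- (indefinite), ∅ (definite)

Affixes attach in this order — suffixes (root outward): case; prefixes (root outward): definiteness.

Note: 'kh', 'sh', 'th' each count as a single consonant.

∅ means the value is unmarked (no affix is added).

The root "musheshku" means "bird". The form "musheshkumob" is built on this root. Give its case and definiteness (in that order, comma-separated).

Segment: musheshku-mob.
case: -mob → nominative.
definiteness: ∅ → definite.

nominative, definite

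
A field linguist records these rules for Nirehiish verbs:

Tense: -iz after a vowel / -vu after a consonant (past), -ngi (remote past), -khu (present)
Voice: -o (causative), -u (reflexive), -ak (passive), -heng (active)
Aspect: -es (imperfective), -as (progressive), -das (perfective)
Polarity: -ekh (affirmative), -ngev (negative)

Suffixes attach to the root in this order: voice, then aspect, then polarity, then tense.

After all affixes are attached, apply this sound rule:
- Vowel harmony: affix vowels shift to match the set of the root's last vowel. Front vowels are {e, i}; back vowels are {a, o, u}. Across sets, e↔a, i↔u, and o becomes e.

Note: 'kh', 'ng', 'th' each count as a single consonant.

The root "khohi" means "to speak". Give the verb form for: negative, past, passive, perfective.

Attach voice passive -ak → khohiak.
Attach aspect perfective -das → khohiakdas.
Attach polarity negative -ngev → khohiakdasngev.
Attach tense past -vu (after consonant 'v') → khohiakdasngevvu.
Apply vowel harmony: khohiakdasngevvu → khohiekdesngevvi.

khohiekdesngevvi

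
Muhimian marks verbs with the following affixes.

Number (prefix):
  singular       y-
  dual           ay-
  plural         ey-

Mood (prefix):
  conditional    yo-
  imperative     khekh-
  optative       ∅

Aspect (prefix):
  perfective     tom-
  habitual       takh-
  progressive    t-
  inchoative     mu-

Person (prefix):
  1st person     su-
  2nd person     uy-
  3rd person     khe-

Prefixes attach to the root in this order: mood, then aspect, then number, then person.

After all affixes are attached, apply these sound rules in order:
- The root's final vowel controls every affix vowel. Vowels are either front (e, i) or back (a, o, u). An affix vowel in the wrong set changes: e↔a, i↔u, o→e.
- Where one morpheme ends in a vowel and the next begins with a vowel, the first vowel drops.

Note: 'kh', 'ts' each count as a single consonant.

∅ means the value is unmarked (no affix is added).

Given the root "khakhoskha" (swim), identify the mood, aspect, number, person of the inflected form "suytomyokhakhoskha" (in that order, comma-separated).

conditional, perfective, singular, 1st person

Segment: su-y-tom-yo-khakhoskha.
mood: yo- → conditional.
aspect: tom- → perfective.
number: y- → singular.
person: su- → 1st person.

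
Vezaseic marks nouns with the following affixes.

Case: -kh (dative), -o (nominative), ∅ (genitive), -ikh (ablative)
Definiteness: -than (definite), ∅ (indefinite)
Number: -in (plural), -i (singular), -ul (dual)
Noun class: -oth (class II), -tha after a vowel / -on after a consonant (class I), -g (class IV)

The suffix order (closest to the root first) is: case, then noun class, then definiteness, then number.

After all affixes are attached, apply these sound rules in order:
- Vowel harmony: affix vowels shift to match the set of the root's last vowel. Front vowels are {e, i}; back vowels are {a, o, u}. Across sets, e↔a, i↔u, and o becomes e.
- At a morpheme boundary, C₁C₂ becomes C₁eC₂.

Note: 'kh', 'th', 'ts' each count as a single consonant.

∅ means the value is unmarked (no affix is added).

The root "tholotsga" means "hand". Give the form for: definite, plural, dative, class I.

tholotsgakhonethanun

Attach case dative -kh → tholotsgakh.
Attach noun class class I -on (after consonant 'kh') → tholotsgakhon.
Attach definiteness definite -than → tholotsgakhonthan.
Attach number plural -in → tholotsgakhonthanin.
Apply vowel harmony: tholotsgakhonthanin → tholotsgakhonthanun.
Apply epenthesis: tholotsgakhonthanun → tholotsgakhonethanun.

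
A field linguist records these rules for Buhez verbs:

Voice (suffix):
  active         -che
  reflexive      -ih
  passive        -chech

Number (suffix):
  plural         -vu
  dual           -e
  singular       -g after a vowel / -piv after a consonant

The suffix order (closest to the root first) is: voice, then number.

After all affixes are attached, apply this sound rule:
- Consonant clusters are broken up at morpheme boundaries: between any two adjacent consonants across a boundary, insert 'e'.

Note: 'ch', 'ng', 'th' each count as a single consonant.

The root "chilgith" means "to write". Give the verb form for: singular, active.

chilgithecheg

Attach voice active -che → chilgithche.
Attach number singular -g (after vowel 'e') → chilgithcheg.
Apply epenthesis: chilgithcheg → chilgithecheg.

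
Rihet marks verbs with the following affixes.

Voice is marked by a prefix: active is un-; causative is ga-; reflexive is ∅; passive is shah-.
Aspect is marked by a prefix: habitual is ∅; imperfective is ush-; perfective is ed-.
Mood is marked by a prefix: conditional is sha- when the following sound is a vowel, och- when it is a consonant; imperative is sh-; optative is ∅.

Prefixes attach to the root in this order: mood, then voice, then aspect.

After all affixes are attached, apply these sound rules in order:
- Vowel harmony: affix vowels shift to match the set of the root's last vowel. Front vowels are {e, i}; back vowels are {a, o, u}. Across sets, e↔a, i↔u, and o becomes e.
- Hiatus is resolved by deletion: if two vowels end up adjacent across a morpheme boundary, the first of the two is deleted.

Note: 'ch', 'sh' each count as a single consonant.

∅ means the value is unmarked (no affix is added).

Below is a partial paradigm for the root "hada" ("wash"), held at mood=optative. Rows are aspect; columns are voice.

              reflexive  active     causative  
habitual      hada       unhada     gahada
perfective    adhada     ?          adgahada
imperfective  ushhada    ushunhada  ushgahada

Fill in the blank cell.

adunhada

mood = optative: zero marking, form stays hada.
Attach voice active un- → unhada.
Attach aspect perfective ed- → edunhada.
Apply vowel harmony: edunhada → adunhada.
Vowel deletion: no change.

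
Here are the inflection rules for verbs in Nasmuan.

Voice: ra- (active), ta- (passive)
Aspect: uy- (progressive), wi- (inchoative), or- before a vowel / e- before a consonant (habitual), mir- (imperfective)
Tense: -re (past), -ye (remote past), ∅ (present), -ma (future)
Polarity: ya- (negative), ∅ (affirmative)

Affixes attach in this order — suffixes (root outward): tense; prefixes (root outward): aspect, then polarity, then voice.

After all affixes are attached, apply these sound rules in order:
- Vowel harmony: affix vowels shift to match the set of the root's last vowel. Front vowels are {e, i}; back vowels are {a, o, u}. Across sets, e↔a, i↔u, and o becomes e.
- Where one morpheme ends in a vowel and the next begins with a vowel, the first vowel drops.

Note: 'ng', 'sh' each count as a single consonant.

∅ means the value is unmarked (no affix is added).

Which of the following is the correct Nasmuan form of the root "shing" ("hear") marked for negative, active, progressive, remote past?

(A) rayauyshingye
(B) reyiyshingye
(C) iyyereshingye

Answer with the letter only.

Attach tense remote past -ye → shingye.
Attach aspect progressive uy- → uyshingye.
Attach polarity negative ya- → yauyshingye.
Attach voice active ra- → rayauyshingye.
Apply vowel harmony: rayauyshingye → reyeiyshingye.
Apply vowel deletion: reyeiyshingye → reyiyshingye.
So the correct form is reyiyshingye, option (B).
(C) iyyereshingye is wrong: it has the affixes in the wrong order.
(A) rayauyshingye is wrong: it fails to apply the sound rule(s).

B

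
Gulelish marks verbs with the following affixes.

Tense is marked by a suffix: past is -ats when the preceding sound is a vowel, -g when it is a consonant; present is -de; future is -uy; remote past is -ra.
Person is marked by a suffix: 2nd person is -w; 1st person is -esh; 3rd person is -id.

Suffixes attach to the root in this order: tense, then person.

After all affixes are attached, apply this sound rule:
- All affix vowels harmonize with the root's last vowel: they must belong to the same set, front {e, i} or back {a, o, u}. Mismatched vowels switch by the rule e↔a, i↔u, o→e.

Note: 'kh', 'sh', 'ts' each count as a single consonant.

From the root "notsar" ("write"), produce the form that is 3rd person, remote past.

Attach tense remote past -ra → notsarra.
Attach person 3rd person -id → notsarraid.
Apply vowel harmony: notsarraid → notsarraud.

notsarraud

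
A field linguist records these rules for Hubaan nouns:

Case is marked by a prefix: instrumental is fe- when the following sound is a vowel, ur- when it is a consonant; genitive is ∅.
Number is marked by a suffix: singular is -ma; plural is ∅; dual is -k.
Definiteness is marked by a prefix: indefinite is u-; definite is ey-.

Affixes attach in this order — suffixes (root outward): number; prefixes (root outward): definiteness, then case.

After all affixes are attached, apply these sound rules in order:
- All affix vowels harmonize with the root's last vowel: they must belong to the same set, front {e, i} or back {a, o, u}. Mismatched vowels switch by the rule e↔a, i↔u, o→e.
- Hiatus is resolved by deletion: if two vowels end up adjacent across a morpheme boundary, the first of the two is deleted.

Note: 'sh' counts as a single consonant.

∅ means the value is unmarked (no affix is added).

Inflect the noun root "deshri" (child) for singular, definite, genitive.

Attach definiteness definite ey- → eydeshri.
case = genitive: zero marking, form stays eydeshri.
Attach number singular -ma → eydeshrima.
Apply vowel harmony: eydeshrima → eydeshrime.
Vowel deletion: no change.

eydeshrime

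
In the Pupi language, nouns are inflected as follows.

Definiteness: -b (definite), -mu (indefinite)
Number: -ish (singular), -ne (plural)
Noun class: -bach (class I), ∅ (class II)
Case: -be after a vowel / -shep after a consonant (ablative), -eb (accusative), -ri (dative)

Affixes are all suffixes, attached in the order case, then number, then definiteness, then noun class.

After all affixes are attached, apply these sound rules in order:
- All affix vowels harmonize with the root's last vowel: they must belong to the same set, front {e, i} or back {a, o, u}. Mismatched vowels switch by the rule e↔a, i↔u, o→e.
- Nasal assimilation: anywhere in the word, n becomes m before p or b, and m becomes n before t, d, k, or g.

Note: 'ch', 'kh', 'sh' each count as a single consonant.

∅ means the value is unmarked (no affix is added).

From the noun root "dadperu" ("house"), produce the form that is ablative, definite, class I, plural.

Attach case ablative -be (after vowel 'u') → dadperube.
Attach number plural -ne → dadperubene.
Attach definiteness definite -b → dadperubeneb.
Attach noun class class I -bach → dadperubenebbach.
Apply vowel harmony: dadperubenebbach → dadperubanabbach.
Nasal assimilation: no change.

dadperubanabbach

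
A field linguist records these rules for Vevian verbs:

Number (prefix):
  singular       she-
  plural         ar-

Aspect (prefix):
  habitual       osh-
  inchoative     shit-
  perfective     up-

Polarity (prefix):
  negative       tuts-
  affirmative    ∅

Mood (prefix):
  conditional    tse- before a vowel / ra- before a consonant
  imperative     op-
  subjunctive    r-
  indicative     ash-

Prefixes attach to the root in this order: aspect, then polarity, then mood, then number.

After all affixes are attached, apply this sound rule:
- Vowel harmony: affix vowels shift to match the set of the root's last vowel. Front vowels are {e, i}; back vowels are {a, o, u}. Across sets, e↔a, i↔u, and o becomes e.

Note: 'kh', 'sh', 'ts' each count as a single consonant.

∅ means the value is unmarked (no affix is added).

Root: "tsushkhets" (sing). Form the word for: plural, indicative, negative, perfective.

Attach aspect perfective up- → uptsushkhets.
Attach polarity negative tuts- → tutsuptsushkhets.
Attach mood indicative ash- → ashtutsuptsushkhets.
Attach number plural ar- → arashtutsuptsushkhets.
Apply vowel harmony: arashtutsuptsushkhets → ereshtitsiptsushkhets.

ereshtitsiptsushkhets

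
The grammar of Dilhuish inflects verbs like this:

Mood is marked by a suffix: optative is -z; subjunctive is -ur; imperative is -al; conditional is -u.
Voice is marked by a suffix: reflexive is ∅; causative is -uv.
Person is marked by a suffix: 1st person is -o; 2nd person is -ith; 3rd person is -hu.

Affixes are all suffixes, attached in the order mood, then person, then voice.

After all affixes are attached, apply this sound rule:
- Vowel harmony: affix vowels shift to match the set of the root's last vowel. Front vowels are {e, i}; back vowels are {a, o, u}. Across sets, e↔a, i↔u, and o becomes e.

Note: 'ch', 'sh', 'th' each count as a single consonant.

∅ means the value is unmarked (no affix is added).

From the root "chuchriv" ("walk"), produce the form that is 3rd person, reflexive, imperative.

Attach mood imperative -al → chuchrival.
Attach person 3rd person -hu → chuchrivalhu.
voice = reflexive: zero marking, form stays chuchrivalhu.
Apply vowel harmony: chuchrivalhu → chuchrivelhi.

chuchrivelhi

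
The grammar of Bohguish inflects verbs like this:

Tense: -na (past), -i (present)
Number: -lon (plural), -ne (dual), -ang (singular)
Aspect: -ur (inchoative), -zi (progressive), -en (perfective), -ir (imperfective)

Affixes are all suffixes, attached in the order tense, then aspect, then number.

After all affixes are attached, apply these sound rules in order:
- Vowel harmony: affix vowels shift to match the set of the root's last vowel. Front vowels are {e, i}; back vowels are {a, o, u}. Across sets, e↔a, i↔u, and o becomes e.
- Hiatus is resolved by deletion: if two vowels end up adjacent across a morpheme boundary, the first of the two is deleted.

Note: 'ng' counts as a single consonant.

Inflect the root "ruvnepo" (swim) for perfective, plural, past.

Attach tense past -na → ruvnepona.
Attach aspect perfective -en → ruvneponaen.
Attach number plural -lon → ruvneponaenlon.
Apply vowel harmony: ruvneponaenlon → ruvneponaanlon.
Apply vowel deletion: ruvneponaanlon → ruvneponanlon.

ruvneponanlon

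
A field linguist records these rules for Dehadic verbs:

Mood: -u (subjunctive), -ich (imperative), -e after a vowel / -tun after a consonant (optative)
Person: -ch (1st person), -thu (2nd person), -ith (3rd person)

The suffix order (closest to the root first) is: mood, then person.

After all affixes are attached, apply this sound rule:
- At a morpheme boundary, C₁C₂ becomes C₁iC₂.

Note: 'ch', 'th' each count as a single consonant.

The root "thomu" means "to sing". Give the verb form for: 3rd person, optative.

Attach mood optative -e (after vowel 'u') → thomue.
Attach person 3rd person -ith → thomueith.
Epenthesis: no change.

thomueith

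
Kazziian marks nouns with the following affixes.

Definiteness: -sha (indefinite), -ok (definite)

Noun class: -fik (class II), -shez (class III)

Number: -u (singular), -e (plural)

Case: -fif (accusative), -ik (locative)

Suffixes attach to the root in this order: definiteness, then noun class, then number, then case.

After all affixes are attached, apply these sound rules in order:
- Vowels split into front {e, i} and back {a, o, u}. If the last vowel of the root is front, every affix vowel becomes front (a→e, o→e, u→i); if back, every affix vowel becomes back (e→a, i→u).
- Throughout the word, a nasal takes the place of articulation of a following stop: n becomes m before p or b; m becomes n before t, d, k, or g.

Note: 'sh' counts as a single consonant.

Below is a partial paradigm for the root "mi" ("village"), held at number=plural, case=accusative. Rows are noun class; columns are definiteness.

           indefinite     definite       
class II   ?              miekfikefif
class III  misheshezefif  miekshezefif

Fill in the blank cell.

Attach definiteness indefinite -sha → misha.
Attach noun class class II -fik → mishafik.
Attach number plural -e → mishafike.
Attach case accusative -fif → mishafikefif.
Apply vowel harmony: mishafikefif → mishefikefif.
Nasal assimilation: no change.

mishefikefif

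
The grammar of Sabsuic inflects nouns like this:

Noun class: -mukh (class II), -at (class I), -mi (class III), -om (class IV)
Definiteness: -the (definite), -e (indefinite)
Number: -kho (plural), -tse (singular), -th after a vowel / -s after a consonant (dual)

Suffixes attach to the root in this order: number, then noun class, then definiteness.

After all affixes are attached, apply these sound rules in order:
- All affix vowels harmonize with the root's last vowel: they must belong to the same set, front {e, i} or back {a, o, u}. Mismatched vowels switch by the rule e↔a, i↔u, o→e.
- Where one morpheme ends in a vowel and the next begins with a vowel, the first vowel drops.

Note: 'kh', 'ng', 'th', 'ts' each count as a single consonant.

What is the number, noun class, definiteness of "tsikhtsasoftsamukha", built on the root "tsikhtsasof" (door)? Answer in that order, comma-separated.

singular, class II, indefinite

Segment: tsikhtsasof-tse-mukh-e.
number: -tse → singular.
noun class: -mukh → class II.
definiteness: -e → indefinite.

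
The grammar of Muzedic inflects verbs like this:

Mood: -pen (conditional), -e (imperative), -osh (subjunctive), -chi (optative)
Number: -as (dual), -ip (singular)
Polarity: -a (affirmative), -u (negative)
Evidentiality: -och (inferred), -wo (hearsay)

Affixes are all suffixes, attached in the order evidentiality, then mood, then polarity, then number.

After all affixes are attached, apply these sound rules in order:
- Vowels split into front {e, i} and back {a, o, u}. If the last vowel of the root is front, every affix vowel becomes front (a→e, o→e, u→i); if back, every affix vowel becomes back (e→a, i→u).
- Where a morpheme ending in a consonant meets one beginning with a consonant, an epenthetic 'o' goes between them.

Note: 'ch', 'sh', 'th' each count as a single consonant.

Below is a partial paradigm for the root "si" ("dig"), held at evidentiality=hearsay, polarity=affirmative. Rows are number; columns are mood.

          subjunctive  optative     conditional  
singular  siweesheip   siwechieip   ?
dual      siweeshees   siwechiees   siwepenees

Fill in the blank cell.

Attach evidentiality hearsay -wo → siwo.
Attach mood conditional -pen → siwopen.
Attach polarity affirmative -a → siwopena.
Attach number singular -ip → siwopenaip.
Apply vowel harmony: siwopenaip → siwepeneip.
Epenthesis: no change.

siwepeneip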